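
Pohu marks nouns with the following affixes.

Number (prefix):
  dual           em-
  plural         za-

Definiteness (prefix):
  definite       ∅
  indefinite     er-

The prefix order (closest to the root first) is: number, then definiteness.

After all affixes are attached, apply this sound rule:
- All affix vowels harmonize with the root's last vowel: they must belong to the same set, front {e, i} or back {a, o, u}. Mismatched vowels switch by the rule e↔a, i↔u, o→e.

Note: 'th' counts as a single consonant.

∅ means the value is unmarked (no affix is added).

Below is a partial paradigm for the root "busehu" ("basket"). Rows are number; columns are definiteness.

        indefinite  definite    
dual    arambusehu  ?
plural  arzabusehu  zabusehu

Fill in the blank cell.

ambusehu

Attach number dual em- → embusehu.
definiteness = definite: zero marking, form stays embusehu.
Apply vowel harmony: embusehu → ambusehu.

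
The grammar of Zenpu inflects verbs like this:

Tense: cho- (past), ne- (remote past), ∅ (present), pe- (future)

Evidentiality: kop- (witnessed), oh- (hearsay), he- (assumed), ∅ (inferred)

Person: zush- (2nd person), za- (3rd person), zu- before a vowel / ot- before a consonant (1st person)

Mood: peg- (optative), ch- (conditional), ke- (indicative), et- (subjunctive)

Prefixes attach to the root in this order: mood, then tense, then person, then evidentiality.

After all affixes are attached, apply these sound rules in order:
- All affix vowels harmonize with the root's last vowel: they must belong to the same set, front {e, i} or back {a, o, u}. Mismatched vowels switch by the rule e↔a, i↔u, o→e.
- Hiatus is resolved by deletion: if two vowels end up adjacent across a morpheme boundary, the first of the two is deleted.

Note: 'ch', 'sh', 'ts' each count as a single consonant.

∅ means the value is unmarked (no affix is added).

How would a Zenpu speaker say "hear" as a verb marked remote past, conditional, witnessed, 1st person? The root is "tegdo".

kopotnachtegdo

Attach mood conditional ch- → chtegdo.
Attach tense remote past ne- → nechtegdo.
Attach person 1st person ot- (before consonant 'n') → otnechtegdo.
Attach evidentiality witnessed kop- → kopotnechtegdo.
Apply vowel harmony: kopotnechtegdo → kopotnachtegdo.
Vowel deletion: no change.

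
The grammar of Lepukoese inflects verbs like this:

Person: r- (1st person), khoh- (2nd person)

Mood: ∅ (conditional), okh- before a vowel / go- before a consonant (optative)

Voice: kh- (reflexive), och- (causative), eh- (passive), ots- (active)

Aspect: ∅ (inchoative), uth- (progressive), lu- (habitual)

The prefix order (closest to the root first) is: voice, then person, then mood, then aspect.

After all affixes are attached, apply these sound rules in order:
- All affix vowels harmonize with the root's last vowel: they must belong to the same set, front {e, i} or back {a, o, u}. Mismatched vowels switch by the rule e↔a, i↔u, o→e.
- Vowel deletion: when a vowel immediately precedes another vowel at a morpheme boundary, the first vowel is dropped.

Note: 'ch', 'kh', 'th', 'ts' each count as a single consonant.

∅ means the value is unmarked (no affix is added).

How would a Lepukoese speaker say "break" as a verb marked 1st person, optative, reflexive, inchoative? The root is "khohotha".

gorkhkhohotha

Attach voice reflexive kh- → khkhohotha.
Attach person 1st person r- → rkhkhohotha.
Attach mood optative go- (before consonant 'r') → gorkhkhohotha.
aspect = inchoative: zero marking, form stays gorkhkhohotha.
Vowel harmony: no change.
Vowel deletion: no change.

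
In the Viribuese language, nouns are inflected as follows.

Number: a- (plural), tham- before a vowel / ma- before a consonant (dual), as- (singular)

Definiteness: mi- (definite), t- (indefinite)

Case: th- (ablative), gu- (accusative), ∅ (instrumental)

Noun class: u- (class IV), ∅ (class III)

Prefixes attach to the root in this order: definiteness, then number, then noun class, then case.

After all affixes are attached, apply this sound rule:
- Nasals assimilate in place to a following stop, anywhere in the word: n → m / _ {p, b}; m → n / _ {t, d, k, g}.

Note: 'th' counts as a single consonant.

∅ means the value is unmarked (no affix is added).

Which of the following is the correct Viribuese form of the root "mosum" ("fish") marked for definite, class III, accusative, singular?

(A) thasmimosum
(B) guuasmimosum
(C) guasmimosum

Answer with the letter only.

Attach definiteness definite mi- → mimosum.
Attach number singular as- → asmimosum.
noun class = class III: zero marking, form stays asmimosum.
Attach case accusative gu- → guasmimosum.
Nasal assimilation: no change.
So the correct form is guasmimosum, option (C).
(A) thasmimosum is wrong: it uses ablative instead of accusative for case.
(B) guuasmimosum is wrong: it uses class IV instead of class III for noun class.

C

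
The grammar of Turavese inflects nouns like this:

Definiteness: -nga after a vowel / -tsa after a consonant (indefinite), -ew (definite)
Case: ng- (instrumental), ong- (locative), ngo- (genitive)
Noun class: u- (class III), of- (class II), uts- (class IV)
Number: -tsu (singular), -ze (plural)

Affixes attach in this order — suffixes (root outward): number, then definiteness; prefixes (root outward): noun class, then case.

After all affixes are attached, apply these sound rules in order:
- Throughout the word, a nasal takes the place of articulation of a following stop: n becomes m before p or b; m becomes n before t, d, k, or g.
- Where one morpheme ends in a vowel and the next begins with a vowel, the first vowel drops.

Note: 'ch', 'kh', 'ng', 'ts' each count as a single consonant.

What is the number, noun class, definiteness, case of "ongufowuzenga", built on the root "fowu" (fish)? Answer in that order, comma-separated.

Segment: ong-u-fowu-ze-nga.
number: -ze → plural.
noun class: u- → class III.
definiteness: -nga/tsa → indefinite.
case: ong- → locative.

plural, class III, indefinite, locative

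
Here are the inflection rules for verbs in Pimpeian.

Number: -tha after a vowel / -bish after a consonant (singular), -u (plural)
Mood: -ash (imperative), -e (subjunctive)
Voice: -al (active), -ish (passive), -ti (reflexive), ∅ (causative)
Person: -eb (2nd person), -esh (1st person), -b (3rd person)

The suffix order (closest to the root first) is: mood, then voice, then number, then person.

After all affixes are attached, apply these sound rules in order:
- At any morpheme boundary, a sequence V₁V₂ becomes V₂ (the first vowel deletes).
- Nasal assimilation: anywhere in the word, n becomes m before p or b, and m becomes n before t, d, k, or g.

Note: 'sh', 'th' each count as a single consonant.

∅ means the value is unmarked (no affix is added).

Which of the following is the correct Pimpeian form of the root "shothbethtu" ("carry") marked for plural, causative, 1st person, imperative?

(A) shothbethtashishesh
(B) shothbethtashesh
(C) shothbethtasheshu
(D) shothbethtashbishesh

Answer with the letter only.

Attach mood imperative -ash → shothbethtuash.
voice = causative: zero marking, form stays shothbethtuash.
Attach number plural -u → shothbethtuashu.
Attach person 1st person -esh → shothbethtuashuesh.
Apply vowel deletion: shothbethtuashuesh → shothbethtashesh.
Nasal assimilation: no change.
So the correct form is shothbethtashesh, option (B).
(C) shothbethtasheshu is wrong: it has the affixes in the wrong order.
(A) shothbethtashishesh is wrong: it uses passive instead of causative for voice.
(D) shothbethtashbishesh is wrong: it uses singular instead of plural for number.

B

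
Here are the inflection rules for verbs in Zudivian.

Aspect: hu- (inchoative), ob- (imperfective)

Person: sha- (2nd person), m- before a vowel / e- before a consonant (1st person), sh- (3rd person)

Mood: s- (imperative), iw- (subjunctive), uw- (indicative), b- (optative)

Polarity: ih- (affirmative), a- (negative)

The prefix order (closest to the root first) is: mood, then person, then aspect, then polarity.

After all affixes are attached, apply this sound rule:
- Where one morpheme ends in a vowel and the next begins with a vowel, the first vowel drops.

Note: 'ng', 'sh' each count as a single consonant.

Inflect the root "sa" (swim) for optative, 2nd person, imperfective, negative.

Attach mood optative b- → bsa.
Attach person 2nd person sha- → shabsa.
Attach aspect imperfective ob- → obshabsa.
Attach polarity negative a- → aobshabsa.
Apply vowel deletion: aobshabsa → obshabsa.

obshabsa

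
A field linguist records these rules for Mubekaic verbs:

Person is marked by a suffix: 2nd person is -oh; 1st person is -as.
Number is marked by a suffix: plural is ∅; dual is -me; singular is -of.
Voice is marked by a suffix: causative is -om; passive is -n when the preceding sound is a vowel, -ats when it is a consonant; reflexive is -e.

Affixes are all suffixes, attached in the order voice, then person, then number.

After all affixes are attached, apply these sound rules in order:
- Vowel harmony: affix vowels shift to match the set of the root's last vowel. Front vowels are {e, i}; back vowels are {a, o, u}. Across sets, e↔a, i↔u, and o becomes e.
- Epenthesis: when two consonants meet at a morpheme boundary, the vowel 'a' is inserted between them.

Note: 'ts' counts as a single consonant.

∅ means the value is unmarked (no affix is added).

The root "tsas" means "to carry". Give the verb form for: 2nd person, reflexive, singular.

tsasaohof

Attach voice reflexive -e → tsase.
Attach person 2nd person -oh → tsaseoh.
Attach number singular -of → tsaseohof.
Apply vowel harmony: tsaseohof → tsasaohof.
Epenthesis: no change.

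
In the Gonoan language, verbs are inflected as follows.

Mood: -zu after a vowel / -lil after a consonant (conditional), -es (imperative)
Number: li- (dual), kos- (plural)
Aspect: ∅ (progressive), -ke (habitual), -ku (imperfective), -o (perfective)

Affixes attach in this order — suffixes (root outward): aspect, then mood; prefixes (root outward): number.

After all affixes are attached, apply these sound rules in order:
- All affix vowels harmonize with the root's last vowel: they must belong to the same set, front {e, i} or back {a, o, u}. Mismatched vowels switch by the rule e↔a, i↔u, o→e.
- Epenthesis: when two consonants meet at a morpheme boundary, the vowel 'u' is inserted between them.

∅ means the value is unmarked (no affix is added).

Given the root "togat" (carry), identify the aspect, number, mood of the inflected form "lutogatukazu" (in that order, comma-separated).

habitual, dual, conditional

Segment: li-togat-ke-zu.
aspect: -ke → habitual.
number: li- → dual.
mood: -zu/lil → conditional.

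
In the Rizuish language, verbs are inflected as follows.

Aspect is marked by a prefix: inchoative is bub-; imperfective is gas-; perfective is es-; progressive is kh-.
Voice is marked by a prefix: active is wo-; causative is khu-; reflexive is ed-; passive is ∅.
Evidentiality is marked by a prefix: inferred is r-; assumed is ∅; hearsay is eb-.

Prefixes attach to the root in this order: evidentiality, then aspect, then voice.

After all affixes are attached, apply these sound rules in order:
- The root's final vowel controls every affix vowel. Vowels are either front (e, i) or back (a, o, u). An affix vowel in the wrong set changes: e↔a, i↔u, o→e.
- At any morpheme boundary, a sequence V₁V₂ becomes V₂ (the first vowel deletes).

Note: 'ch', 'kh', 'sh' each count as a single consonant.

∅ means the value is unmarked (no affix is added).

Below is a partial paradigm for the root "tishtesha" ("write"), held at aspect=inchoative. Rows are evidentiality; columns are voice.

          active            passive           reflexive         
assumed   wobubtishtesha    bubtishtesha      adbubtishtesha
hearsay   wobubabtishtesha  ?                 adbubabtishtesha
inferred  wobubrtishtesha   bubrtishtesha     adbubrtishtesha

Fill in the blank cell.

bubabtishtesha

Attach evidentiality hearsay eb- → ebtishtesha.
Attach aspect inchoative bub- → bubebtishtesha.
voice = passive: zero marking, form stays bubebtishtesha.
Apply vowel harmony: bubebtishtesha → bubabtishtesha.
Vowel deletion: no change.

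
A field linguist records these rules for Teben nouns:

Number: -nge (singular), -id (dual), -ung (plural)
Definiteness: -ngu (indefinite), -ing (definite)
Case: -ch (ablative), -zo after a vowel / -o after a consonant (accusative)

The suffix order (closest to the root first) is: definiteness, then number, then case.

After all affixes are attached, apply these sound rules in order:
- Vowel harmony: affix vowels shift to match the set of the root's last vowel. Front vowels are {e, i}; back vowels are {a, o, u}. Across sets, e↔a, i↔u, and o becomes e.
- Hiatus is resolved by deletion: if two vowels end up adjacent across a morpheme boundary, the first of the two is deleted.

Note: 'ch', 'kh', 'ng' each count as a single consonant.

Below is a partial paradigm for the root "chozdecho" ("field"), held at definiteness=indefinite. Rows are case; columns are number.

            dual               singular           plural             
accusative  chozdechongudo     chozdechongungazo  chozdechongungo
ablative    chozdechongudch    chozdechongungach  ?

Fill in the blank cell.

chozdechongungch

Attach definiteness indefinite -ngu → chozdechongu.
Attach number plural -ung → chozdechonguung.
Attach case ablative -ch → chozdechonguungch.
Vowel harmony: no change.
Apply vowel deletion: chozdechonguungch → chozdechongungch.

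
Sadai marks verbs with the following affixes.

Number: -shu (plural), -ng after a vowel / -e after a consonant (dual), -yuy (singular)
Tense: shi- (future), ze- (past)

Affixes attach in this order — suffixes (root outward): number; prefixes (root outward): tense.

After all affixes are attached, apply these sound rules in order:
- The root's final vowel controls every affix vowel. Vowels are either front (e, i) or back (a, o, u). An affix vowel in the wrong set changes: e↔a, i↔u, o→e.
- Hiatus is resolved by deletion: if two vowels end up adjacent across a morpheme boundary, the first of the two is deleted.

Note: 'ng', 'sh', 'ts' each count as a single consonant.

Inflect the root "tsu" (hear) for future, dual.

shutsung

Attach number dual -ng (after vowel 'u') → tsung.
Attach tense future shi- → shitsung.
Apply vowel harmony: shitsung → shutsung.
Vowel deletion: no change.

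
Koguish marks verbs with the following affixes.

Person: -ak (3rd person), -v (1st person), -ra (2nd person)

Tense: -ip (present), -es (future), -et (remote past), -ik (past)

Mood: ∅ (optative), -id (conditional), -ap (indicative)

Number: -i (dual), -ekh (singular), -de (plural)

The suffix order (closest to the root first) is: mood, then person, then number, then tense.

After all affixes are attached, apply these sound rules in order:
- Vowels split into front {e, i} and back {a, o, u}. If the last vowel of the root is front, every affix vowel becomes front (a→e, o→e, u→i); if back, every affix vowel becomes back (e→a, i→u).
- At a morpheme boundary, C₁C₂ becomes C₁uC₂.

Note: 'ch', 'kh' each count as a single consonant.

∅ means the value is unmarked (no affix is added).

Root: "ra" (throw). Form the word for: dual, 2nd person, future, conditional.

Attach mood conditional -id → raid.
Attach person 2nd person -ra → raidra.
Attach number dual -i → raidrai.
Attach tense future -es → raidraies.
Apply vowel harmony: raidraies → raudrauas.
Apply epenthesis: raudrauas → raudurauas.

raudurauas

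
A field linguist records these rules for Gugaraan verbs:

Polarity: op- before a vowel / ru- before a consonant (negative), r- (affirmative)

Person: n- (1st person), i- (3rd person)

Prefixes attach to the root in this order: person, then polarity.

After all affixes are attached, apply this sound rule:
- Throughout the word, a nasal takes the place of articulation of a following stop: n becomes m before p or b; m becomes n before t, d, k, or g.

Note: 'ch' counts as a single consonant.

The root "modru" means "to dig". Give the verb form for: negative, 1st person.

runmodru

Attach person 1st person n- → nmodru.
Attach polarity negative ru- (before consonant 'n') → runmodru.
Nasal assimilation: no change.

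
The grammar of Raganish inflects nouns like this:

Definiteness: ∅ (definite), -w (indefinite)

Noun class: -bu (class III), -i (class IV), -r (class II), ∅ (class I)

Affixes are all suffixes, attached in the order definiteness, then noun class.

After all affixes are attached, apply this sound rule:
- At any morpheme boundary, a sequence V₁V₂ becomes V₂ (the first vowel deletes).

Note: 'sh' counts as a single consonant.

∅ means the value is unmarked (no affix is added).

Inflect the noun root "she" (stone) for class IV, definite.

shi

definiteness = definite: zero marking, form stays she.
Attach noun class class IV -i → shei.
Apply vowel deletion: shei → shi.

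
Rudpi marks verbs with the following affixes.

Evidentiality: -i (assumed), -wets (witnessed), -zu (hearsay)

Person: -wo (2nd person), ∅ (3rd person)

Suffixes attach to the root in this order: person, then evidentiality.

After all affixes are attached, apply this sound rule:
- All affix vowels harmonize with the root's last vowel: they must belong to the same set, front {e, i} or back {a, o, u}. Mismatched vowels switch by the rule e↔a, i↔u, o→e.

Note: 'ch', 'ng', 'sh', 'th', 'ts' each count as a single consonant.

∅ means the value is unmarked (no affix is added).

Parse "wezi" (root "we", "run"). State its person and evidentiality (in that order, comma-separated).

3rd person, hearsay

Segment: we-zu.
person: ∅ → 3rd person.
evidentiality: -zu → hearsay.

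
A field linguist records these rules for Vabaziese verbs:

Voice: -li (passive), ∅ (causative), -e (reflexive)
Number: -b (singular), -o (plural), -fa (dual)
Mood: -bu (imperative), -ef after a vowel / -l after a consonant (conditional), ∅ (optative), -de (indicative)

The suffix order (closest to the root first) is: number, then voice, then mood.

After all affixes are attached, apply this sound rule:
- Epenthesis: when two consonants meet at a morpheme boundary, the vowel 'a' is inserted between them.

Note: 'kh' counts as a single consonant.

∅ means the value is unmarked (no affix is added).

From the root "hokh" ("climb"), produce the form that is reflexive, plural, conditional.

Attach number plural -o → hokho.
Attach voice reflexive -e → hokhoe.
Attach mood conditional -ef (after vowel 'e') → hokhoeef.
Epenthesis: no change.

hokhoeef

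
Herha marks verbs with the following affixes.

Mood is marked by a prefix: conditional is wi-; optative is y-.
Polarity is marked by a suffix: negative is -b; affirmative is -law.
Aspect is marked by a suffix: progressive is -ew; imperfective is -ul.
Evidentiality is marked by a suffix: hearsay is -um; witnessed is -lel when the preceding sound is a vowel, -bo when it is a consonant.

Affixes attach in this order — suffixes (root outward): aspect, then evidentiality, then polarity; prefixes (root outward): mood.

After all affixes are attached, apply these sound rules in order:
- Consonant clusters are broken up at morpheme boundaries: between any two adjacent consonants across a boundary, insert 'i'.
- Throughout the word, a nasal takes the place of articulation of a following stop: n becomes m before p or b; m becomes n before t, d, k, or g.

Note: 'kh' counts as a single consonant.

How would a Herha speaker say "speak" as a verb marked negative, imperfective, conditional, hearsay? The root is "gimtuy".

wigintuyulumib

Attach aspect imperfective -ul → gimtuyul.
Attach mood conditional wi- → wigimtuyul.
Attach evidentiality hearsay -um → wigimtuyulum.
Attach polarity negative -b → wigimtuyulumb.
Apply epenthesis: wigimtuyulumb → wigimtuyulumib.
Apply nasal assimilation: wigimtuyulumib → wigintuyulumib.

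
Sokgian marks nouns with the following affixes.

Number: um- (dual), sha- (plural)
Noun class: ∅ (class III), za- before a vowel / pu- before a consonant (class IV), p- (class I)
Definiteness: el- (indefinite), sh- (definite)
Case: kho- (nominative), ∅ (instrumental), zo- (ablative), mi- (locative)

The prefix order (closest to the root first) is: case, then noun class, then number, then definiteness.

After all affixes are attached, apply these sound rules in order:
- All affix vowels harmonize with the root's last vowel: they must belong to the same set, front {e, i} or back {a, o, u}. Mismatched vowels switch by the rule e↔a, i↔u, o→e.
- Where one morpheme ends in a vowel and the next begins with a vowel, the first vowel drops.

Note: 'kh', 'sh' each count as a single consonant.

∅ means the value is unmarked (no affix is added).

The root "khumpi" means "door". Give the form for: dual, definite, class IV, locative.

Attach case locative mi- → mikhumpi.
Attach noun class class IV pu- (before consonant 'm') → pumikhumpi.
Attach number dual um- → umpumikhumpi.
Attach definiteness definite sh- → shumpumikhumpi.
Apply vowel harmony: shumpumikhumpi → shimpimikhumpi.
Vowel deletion: no change.

shimpimikhumpi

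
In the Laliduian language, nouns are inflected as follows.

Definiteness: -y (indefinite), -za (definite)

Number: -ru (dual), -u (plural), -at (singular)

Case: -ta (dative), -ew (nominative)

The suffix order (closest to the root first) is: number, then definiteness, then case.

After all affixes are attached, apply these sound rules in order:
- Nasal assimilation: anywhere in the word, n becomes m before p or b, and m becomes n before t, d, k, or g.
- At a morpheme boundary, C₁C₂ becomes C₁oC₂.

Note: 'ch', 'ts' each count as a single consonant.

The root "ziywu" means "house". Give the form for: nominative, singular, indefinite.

ziywuatoyew

Attach number singular -at → ziywuat.
Attach definiteness indefinite -y → ziywuaty.
Attach case nominative -ew → ziywuatyew.
Nasal assimilation: no change.
Apply epenthesis: ziywuatyew → ziywuatoyew.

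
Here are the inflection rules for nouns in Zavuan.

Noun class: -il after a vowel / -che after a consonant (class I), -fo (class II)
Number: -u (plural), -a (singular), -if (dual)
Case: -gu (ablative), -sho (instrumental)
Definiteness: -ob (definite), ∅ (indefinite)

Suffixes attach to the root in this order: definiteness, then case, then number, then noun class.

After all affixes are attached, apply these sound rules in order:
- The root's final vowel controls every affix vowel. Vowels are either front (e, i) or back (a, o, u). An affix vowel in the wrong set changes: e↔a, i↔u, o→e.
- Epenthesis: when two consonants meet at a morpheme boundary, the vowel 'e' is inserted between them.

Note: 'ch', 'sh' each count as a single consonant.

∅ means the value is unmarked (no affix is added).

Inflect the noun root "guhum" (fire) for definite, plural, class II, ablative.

Attach definiteness definite -ob → guhumob.
Attach case ablative -gu → guhumobgu.
Attach number plural -u → guhumobguu.
Attach noun class class II -fo → guhumobguufo.
Vowel harmony: no change.
Apply epenthesis: guhumobguufo → guhumobeguufo.

guhumobeguufo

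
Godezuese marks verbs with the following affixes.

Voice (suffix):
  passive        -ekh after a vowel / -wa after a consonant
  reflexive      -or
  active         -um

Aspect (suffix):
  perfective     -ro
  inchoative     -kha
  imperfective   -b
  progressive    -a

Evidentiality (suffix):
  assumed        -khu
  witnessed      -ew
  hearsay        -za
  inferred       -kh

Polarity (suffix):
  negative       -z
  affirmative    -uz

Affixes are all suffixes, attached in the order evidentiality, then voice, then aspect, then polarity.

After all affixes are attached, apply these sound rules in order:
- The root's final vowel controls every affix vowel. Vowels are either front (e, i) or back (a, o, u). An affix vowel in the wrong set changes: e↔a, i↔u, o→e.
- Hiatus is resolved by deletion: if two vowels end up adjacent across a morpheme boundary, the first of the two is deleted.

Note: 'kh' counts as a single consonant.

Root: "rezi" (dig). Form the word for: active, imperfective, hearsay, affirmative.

rezizimbiz

Attach evidentiality hearsay -za → reziza.
Attach voice active -um → rezizaum.
Attach aspect imperfective -b → rezizaumb.
Attach polarity affirmative -uz → rezizaumbuz.
Apply vowel harmony: rezizaumbuz → rezizeimbiz.
Apply vowel deletion: rezizeimbiz → rezizimbiz.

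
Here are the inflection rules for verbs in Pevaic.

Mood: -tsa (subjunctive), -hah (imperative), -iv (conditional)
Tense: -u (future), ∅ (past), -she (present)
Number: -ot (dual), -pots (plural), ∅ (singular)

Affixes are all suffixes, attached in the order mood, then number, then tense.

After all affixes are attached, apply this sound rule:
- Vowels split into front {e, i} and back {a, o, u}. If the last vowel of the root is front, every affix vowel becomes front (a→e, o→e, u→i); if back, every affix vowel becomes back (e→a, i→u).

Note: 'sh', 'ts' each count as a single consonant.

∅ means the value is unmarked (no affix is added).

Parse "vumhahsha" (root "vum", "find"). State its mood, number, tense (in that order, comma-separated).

imperative, singular, present

Segment: vum-hah-she.
mood: -hah → imperative.
number: ∅ → singular.
tense: -she → present.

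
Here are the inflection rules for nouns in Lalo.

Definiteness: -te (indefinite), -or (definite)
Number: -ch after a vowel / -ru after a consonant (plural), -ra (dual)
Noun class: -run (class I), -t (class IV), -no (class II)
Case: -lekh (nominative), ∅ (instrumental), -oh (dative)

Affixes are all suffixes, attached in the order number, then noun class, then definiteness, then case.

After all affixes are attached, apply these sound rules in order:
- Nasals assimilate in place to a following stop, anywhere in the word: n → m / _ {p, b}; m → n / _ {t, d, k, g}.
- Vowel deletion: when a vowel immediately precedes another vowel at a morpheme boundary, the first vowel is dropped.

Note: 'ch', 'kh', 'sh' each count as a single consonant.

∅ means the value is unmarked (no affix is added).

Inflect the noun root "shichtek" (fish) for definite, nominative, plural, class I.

shichtekrurunorlekh

Attach number plural -ru (after consonant 'k') → shichtekru.
Attach noun class class I -run → shichtekrurun.
Attach definiteness definite -or → shichtekrurunor.
Attach case nominative -lekh → shichtekrurunorlekh.
Nasal assimilation: no change.
Vowel deletion: no change.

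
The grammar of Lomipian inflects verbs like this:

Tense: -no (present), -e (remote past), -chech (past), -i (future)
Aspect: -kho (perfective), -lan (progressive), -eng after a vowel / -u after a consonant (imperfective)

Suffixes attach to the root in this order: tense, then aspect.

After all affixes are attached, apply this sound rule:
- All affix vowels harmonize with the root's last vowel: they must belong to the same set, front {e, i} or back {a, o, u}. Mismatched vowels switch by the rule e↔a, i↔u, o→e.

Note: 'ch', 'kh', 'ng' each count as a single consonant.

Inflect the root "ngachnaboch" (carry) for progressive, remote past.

ngachnabochalan

Attach tense remote past -e → ngachnaboche.
Attach aspect progressive -lan → ngachnabochelan.
Apply vowel harmony: ngachnabochelan → ngachnabochalan.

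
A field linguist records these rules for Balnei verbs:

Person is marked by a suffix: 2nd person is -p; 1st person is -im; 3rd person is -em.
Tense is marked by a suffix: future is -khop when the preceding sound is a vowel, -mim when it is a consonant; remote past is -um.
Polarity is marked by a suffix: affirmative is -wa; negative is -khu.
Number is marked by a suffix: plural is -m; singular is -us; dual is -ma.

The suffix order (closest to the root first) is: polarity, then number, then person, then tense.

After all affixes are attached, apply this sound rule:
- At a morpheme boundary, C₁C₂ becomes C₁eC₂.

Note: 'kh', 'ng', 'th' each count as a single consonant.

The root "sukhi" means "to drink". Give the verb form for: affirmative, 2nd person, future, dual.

Attach polarity affirmative -wa → sukhiwa.
Attach number dual -ma → sukhiwama.
Attach person 2nd person -p → sukhiwamap.
Attach tense future -mim (after consonant 'p') → sukhiwamapmim.
Apply epenthesis: sukhiwamapmim → sukhiwamapemim.

sukhiwamapemim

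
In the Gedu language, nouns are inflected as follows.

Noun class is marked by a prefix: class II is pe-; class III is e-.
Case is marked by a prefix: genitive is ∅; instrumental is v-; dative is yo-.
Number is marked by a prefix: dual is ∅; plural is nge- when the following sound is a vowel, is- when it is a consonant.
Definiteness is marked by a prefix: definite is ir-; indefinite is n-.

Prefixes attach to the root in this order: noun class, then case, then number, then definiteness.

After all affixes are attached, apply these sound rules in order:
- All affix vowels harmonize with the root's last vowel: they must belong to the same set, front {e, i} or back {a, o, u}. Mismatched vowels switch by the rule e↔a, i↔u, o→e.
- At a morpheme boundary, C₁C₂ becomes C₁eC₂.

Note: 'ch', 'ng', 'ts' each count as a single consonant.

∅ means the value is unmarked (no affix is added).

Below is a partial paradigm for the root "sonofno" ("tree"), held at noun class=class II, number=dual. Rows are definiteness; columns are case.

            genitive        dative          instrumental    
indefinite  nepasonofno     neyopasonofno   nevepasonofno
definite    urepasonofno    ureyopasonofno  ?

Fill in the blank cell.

Attach noun class class II pe- → pesonofno.
Attach case instrumental v- → vpesonofno.
number = dual: zero marking, form stays vpesonofno.
Attach definiteness definite ir- → irvpesonofno.
Apply vowel harmony: irvpesonofno → urvpasonofno.
Apply epenthesis: urvpasonofno → urevepasonofno.

urevepasonofno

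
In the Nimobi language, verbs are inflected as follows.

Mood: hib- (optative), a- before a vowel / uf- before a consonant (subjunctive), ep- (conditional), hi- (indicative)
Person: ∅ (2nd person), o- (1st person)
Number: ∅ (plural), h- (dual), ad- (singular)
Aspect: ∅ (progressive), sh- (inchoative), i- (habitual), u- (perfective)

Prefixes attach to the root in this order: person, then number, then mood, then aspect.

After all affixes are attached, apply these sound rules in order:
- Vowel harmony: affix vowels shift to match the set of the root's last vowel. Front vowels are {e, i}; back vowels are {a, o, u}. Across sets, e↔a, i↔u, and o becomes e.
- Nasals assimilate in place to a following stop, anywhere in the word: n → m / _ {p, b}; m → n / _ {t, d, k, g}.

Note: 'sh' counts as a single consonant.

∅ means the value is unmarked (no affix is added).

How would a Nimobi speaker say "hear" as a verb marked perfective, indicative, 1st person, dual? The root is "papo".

uhuhopapo

Attach person 1st person o- → opapo.
Attach number dual h- → hopapo.
Attach mood indicative hi- → hihopapo.
Attach aspect perfective u- → uhihopapo.
Apply vowel harmony: uhihopapo → uhuhopapo.
Nasal assimilation: no change.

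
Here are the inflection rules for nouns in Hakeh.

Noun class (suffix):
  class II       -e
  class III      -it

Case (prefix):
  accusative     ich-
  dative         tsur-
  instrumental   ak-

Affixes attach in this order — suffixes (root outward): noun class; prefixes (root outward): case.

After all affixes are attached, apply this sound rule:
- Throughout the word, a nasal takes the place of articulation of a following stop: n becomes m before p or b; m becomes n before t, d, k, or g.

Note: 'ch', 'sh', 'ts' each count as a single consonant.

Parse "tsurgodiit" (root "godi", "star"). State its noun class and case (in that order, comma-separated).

Segment: tsur-godi-it.
noun class: -it → class III.
case: tsur- → dative.

class III, dative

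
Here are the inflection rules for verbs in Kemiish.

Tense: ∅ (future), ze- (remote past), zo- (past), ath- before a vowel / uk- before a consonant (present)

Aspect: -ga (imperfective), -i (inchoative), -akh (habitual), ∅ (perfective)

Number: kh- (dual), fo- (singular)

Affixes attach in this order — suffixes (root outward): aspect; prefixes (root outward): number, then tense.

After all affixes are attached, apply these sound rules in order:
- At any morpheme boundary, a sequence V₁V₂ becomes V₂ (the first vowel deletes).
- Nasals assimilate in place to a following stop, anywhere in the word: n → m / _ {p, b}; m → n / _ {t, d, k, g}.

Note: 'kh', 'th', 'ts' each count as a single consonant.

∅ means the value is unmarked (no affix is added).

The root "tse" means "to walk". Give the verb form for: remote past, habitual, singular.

Attach number singular fo- → fotse.
Attach aspect habitual -akh → fotseakh.
Attach tense remote past ze- → zefotseakh.
Apply vowel deletion: zefotseakh → zefotsakh.
Nasal assimilation: no change.

zefotsakh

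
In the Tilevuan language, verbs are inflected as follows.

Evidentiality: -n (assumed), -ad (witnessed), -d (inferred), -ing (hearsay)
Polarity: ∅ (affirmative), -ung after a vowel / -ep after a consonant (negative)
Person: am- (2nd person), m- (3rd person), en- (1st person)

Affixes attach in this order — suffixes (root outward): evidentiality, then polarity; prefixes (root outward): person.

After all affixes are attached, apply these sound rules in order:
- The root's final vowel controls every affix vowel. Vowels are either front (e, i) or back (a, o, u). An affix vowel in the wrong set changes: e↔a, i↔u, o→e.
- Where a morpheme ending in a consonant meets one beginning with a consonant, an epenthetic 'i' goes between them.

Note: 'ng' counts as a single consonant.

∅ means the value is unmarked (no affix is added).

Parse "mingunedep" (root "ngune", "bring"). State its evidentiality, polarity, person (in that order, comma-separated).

inferred, negative, 3rd person

Segment: m-ngune-d-ep.
evidentiality: -d → inferred.
polarity: -ung/ep → negative.
person: m- → 3rd person.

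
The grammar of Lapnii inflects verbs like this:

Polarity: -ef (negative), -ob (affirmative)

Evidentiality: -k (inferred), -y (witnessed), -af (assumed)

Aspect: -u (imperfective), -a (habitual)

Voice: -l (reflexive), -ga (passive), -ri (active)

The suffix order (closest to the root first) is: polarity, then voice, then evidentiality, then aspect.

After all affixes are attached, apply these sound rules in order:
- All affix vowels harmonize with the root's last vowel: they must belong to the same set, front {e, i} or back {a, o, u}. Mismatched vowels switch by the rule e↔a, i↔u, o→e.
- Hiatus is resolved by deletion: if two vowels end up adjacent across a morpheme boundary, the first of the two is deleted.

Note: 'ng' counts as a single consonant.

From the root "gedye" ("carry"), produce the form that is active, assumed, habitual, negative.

gedyefrefe

Attach polarity negative -ef → gedyeef.
Attach voice active -ri → gedyeefri.
Attach evidentiality assumed -af → gedyeefriaf.
Attach aspect habitual -a → gedyeefriafa.
Apply vowel harmony: gedyeefriafa → gedyeefriefe.
Apply vowel deletion: gedyeefriefe → gedyefrefe.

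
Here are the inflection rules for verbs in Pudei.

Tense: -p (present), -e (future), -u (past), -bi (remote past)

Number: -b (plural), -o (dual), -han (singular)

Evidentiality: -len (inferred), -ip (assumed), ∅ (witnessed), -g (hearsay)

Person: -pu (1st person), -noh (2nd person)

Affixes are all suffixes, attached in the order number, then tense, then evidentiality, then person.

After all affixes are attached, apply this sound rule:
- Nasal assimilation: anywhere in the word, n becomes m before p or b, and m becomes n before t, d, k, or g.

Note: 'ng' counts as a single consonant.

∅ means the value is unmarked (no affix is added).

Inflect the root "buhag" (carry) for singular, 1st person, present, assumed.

Attach number singular -han → buhaghan.
Attach tense present -p → buhaghanp.
Attach evidentiality assumed -ip → buhaghanpip.
Attach person 1st person -pu → buhaghanpippu.
Apply nasal assimilation: buhaghanpippu → buhaghampippu.

buhaghampippu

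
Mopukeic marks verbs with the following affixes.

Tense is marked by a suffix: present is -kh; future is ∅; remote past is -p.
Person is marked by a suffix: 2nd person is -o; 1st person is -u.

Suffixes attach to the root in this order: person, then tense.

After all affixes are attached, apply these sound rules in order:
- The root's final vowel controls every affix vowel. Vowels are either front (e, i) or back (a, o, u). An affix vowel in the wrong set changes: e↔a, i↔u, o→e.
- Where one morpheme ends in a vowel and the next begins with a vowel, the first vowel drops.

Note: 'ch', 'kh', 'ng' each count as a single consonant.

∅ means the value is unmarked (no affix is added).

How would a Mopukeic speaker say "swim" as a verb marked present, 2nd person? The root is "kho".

Attach person 2nd person -o → khoo.
Attach tense present -kh → khookh.
Vowel harmony: no change.
Apply vowel deletion: khookh → khokh.

khokh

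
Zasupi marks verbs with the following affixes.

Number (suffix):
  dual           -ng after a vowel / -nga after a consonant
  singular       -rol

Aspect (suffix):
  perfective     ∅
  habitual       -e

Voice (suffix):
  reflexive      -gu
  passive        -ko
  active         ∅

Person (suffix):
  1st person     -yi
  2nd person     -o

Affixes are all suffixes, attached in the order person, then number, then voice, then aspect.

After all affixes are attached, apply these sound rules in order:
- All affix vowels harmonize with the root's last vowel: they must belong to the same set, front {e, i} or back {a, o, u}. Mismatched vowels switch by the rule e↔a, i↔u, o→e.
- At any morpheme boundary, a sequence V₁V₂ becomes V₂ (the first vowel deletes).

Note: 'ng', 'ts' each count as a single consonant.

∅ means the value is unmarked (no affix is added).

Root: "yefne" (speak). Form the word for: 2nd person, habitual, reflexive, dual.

yefnengge

Attach person 2nd person -o → yefneo.
Attach number dual -ng (after vowel 'o') → yefneong.
Attach voice reflexive -gu → yefneonggu.
Attach aspect habitual -e → yefneonggue.
Apply vowel harmony: yefneonggue → yefneenggie.
Apply vowel deletion: yefneenggie → yefnengge.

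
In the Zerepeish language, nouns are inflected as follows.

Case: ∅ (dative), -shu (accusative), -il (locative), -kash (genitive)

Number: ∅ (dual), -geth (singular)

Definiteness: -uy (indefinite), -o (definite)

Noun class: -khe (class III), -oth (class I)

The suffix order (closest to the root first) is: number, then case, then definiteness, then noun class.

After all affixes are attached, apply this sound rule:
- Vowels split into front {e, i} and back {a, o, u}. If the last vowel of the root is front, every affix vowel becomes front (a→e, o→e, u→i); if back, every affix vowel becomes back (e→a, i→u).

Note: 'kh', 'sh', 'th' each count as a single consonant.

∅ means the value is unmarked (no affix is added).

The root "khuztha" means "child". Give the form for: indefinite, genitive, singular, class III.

Attach number singular -geth → khuzthageth.
Attach case genitive -kash → khuzthagethkash.
Attach definiteness indefinite -uy → khuzthagethkashuy.
Attach noun class class III -khe → khuzthagethkashuykhe.
Apply vowel harmony: khuzthagethkashuykhe → khuzthagathkashuykha.

khuzthagathkashuykha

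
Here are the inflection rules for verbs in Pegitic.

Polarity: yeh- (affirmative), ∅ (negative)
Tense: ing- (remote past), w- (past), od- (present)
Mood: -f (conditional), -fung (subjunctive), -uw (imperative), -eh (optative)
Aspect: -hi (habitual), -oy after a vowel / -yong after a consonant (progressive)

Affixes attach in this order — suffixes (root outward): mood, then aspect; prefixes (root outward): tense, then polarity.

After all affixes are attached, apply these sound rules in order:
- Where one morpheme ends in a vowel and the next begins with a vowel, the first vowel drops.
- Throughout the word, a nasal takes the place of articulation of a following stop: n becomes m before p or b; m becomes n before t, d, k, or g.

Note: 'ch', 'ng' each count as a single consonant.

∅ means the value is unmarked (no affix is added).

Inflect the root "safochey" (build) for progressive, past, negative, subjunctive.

wsafocheyfungyong

Attach tense past w- → wsafochey.
Attach mood subjunctive -fung → wsafocheyfung.
polarity = negative: zero marking, form stays wsafocheyfung.
Attach aspect progressive -yong (after consonant 'ng') → wsafocheyfungyong.
Vowel deletion: no change.
Nasal assimilation: no change.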